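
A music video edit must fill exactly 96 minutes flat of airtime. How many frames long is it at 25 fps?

144000 frames

96 min = 5760 s.
Frames = 5760 × 25 = 144000.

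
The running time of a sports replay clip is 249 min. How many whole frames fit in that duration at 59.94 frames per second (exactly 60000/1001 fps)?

895504 frames

249 min = 14940 s.
Frames = 14940 × 60000/1001 = 896400000/1001 ≈ 895504.4955.
Complete frames: 895504.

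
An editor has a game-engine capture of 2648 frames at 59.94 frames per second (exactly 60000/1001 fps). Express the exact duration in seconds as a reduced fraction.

331331/7500 seconds

Running time = 2648 ÷ (60000/1001) = 2648 × 1001/60000 = 331331/7500 s.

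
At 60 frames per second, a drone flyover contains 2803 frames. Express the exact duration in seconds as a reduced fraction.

Running time = 2803 ÷ (60) = 2803 × 1/60 = 2803/60 s.

2803/60 seconds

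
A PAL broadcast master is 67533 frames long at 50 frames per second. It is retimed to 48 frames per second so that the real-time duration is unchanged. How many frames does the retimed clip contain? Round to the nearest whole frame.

64832 frames

Frames at target rate = 67533 × (48) / (50) = 1620792/25 ≈ 64831.680.
Nearest whole frame: 64832.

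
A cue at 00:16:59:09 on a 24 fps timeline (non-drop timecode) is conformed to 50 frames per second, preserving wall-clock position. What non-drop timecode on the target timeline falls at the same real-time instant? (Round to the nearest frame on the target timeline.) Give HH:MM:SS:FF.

Source frame index: (0×3600 + 16×60 + 59) × 24 + 9 = 24465.
Real time: 24465 / (24) = 8155/8 s.
Target frame: (8155/8) × (50) = 203875/4 ≈ 50968.750 → 50969.
At 50 labels/s: frame 50969 → 00:16:59:19.

00:16:59:19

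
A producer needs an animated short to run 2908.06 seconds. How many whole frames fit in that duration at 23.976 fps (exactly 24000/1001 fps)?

69723 frames

Frames = 2908.06 × 24000/1001 = 69793440/1001 ≈ 69723.7163.
Complete frames: 69723.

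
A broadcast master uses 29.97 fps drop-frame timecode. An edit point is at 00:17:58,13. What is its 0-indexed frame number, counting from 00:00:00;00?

32321

Complete 10-minute blocks: 1, each 17982 frames → 17982.
Remaining 7 whole minutes in the current block: 1800 + 6 × 1798 = 12588 frames.
Within the current minute: 58 × 30 + 13 − 2 = 1751 (labels ;00/;01 skipped at this minute). Total = 17982 + 12588 + 1751 = 32321.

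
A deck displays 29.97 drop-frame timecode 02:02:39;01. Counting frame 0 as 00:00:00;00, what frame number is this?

220551

Complete 10-minute blocks: 12, each 17982 frames → 215784.
Remaining 2 whole minutes in the current block: 1800 + 1 × 1798 = 3598 frames.
Within the current minute: 39 × 30 + 1 − 2 = 1169 (labels ;00/;01 skipped at this minute). Total = 215784 + 3598 + 1169 = 220551.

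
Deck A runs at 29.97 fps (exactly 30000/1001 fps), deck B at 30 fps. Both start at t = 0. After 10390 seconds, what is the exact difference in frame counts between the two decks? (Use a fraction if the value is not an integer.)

311700/1001 frames

A emits 30000/1001 × 10390 = 311700000/1001 frames; B emits 30 × 10390 = 311700.
Difference = 311700/1001 frames (≈ 311.3886); B is ahead of A.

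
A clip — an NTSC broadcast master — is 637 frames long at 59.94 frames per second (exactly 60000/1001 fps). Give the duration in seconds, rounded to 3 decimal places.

10.627 seconds

Running time = 637 × 1001/60000 = 637637/60000 s ≈ 10.627 s.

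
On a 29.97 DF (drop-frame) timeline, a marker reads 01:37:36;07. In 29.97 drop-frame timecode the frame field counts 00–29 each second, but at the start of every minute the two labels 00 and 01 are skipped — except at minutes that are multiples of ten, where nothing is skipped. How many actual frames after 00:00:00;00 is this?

175511

Complete 10-minute blocks: 9, each 17982 frames → 161838.
Remaining 7 whole minutes in the current block: 1800 + 6 × 1798 = 12588 frames.
Within the current minute: 36 × 30 + 7 − 2 = 1085 (labels ;00/;01 skipped at this minute). Total = 161838 + 12588 + 1085 = 175511.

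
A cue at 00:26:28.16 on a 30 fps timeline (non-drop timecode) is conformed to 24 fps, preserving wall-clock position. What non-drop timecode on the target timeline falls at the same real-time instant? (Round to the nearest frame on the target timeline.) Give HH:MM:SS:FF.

Source frame index: (0×3600 + 26×60 + 28) × 30 + 16 = 47656.
Real time: 47656 / (30) = 23828/15 s.
Target frame: (23828/15) × (24) = 190624/5 ≈ 38124.800 → 38125.
At 24 labels/s: frame 38125 → 00:26:28:13.

00:26:28:13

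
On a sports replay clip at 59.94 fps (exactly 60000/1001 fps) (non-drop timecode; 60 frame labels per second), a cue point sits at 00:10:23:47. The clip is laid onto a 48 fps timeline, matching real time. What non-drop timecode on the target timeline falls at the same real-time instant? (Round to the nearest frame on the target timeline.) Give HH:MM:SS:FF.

00:10:24:20

Source frame index: (0×3600 + 10×60 + 23) × 60 + 47 = 37427.
Real time: 37427 / (60000/1001) = 37464427/60000 s.
Target frame: (37464427/60000) × (48) = 37464427/1250 ≈ 29971.542 → 29972.
At 48 labels/s: frame 29972 → 00:10:24:20.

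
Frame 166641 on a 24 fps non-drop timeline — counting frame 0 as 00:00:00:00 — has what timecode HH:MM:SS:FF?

01:55:43:09

166641 ÷ 24 = 6943 full seconds, remainder 9 frames.
6943 s = 1 h 55 min 43 s.
Timecode: 01:55:43:09.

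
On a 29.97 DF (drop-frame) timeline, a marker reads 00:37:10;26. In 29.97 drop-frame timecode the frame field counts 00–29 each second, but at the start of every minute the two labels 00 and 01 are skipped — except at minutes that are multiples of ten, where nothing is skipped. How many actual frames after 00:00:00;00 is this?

66858

Complete 10-minute blocks: 3, each 17982 frames → 53946.
Remaining 7 whole minutes in the current block: 1800 + 6 × 1798 = 12588 frames.
Within the current minute: 10 × 30 + 26 − 2 = 324 (labels ;00/;01 skipped at this minute). Total = 53946 + 12588 + 324 = 66858.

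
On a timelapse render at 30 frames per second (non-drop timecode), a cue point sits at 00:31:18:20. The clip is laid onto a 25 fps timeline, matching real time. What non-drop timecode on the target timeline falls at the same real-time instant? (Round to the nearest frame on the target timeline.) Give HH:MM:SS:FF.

Source frame index: (0×3600 + 31×60 + 18) × 30 + 20 = 56360.
Real time: 56360 / (30) = 5636/3 s.
Target frame: (5636/3) × (25) = 140900/3 ≈ 46966.667 → 46967.
At 25 labels/s: frame 46967 → 00:31:18:17.

00:31:18:17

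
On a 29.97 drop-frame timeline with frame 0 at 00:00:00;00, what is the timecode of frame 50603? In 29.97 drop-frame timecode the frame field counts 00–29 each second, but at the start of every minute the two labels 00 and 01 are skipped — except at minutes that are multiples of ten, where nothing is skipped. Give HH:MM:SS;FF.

00:28:08;15

Ten DF minutes hold 17982 frames, so frame 50603 lies in block 2 (frames 35964–53945) with 14639 frames into that block.
The block's first minute is 1800 frames and the rest 1798 each; 14639 frames reaches minute 8, so 2 × 18 + 8 × 2 = 52 labels have been skipped so far.
Adding those back, label number 50603 + 52 = 50655 at 30 labels/s is 1688 s + 15 f = 0 h 28 min 8 s frame 15, i.e. 00:28:08;15.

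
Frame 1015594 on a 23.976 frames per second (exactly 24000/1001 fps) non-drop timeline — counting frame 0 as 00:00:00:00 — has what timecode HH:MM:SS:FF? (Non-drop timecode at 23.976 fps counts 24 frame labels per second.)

11:45:16:10

1015594 ÷ 24 = 42316 full seconds, remainder 10 frames.
42316 s = 11 h 45 min 16 s.
Timecode: 11:45:16:10.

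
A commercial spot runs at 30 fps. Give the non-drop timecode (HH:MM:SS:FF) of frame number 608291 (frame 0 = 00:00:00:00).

608291 ÷ 30 = 20276 full seconds, remainder 11 frames.
20276 s = 5 h 37 min 56 s.
Timecode: 05:37:56:11.

05:37:56:11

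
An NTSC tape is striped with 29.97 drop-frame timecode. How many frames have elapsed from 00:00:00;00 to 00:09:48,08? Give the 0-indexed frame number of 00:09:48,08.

Complete 10-minute blocks: 0, each 17982 frames → 0.
Remaining 9 whole minutes in the current block: 1800 + 8 × 1798 = 16184 frames.
Within the current minute: 48 × 30 + 8 − 2 = 1446 (labels ;00/;01 skipped at this minute). Total = 0 + 16184 + 1446 = 17630.

17630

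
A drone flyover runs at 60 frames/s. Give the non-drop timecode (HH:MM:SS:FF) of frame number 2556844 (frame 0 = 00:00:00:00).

2556844 ÷ 60 = 42614 full seconds, remainder 4 frames.
42614 s = 11 h 50 min 14 s.
Timecode: 11:50:14:04.

11:50:14:04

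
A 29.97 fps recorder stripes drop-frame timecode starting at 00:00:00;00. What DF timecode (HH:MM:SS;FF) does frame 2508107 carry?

Each 10-minute DF block holds 10 × 60 × 30 − 9 × 2 = 17982 frames. 2508107 ÷ 17982 → 139 full blocks, remainder 8609.
Within the partial block the first minute is 1800 frames and each further minute 1798, so 4 further minute boundaries passed. Total skipped labels = 18 × 139 + 2 × 4 = 2510.
Non-drop label index = 2508107 + 2510 = 2510617; at 30 labels/s that is 23:14:47:07, i.e. DF 23:14:47;07.

23:14:47;07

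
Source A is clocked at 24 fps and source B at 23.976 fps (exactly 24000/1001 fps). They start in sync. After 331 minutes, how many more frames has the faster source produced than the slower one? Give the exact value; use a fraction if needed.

331 min = 19860 s.
A emits 24 × 19860 = 476640 frames; B emits 24000/1001 × 19860 = 476640000/1001.
Difference = 476640/1001 frames (≈ 476.1638); B is behind A.

476640/1001 frames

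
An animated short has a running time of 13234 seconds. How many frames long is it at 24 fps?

Frames = 13234 × 24 = 317616.

317616 frames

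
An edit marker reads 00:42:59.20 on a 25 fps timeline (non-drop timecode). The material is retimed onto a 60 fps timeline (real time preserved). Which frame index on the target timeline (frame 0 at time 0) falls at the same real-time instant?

frame 154788

Source frame index: (0×3600 + 42×60 + 59) × 25 + 20 = 64495.
Real time: 64495 / (25) = 12899/5 s.
Target frame: (12899/5) × (60) = 154788.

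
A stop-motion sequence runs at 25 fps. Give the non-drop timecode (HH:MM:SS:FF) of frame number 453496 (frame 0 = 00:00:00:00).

05:02:19:21

453496 ÷ 25 = 18139 full seconds, remainder 21 frames.
18139 s = 5 h 2 min 19 s.
Timecode: 05:02:19:21.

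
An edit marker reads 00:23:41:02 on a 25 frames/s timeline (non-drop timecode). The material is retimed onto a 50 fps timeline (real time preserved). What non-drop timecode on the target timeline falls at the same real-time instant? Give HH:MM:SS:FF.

Source frame index: (0×3600 + 23×60 + 41) × 25 + 2 = 35527.
Real time: 35527 / (25) = 35527/25 s.
Target frame: (35527/25) × (50) = 71054.
At 50 labels/s: frame 71054 → 00:23:41:04.

00:23:41:04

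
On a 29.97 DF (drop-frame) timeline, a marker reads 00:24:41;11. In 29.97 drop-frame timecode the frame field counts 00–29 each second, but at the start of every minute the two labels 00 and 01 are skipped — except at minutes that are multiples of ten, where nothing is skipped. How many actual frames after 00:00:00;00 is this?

44397

As if non-drop at 30 labels/s: (0 × 3600 + 24 × 60 + 41) × 30 + 11 = 44441.
Minute boundaries passed: 24; those not divisible by 10: 24 − 2 = 22; dropped labels = 2 × 22 = 44.
Actual frame index = 44441 − 44 = 44397.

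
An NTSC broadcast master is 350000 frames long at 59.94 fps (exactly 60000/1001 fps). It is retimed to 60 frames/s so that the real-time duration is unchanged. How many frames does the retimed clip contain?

Target frames = source frames × (target rate / source rate) = 350000 × (60)/(60000/1001) = 350000 × 1001/1000 = 350350.

350350 frames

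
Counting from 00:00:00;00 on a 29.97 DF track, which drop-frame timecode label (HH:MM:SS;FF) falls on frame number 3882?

00:02:09;16

Each 10-minute DF block holds 10 × 60 × 30 − 9 × 2 = 17982 frames. 3882 ÷ 17982 → 0 full blocks, remainder 3882.
Within the partial block the first minute is 1800 frames and each further minute 1798, so 2 further minute boundaries passed. Total skipped labels = 18 × 0 + 2 × 2 = 4.
Non-drop label index = 3882 + 4 = 3886; at 30 labels/s that is 00:02:09:16, i.e. DF 00:02:09;16.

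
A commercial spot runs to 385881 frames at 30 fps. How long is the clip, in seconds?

Running time = 385881 / (30) = 12862.7 s.

12862.7 seconds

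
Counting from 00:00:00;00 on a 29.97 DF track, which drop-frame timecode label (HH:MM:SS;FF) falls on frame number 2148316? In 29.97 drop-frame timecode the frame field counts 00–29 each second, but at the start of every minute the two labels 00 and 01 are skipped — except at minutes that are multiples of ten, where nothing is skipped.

Each 10-minute DF block holds 10 × 60 × 30 − 9 × 2 = 17982 frames. 2148316 ÷ 17982 → 119 full blocks, remainder 8458.
Within the partial block the first minute is 1800 frames and each further minute 1798, so 4 further minute boundaries passed. Total skipped labels = 18 × 119 + 2 × 4 = 2150.
Non-drop label index = 2148316 + 2150 = 2150466; at 30 labels/s that is 19:54:42:06, i.e. DF 19:54:42;06.

19:54:42;06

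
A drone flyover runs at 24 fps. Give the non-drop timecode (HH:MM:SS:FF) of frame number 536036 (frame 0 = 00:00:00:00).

06:12:14:20

536036 ÷ 24 = 22334 full seconds, remainder 20 frames.
22334 s = 6 h 12 min 14 s.
Timecode: 06:12:14:20.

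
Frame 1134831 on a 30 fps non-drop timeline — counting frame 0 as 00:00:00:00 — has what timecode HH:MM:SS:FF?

1134831 ÷ 30 = 37827 full seconds, remainder 21 frames.
37827 s = 10 h 30 min 27 s.
Timecode: 10:30:27:21.

10:30:27:21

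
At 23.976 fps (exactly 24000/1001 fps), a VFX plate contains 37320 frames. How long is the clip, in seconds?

1556.555 seconds

Running time = 37320 / (24000/1001) = 1556.555 s.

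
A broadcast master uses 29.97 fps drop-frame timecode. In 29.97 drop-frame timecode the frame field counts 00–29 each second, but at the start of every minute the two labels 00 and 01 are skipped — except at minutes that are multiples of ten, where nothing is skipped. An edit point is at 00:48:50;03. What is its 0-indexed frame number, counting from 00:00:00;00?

Complete 10-minute blocks: 4, each 17982 frames → 71928.
Remaining 8 whole minutes in the current block: 1800 + 7 × 1798 = 14386 frames.
Within the current minute: 50 × 30 + 3 − 2 = 1501 (labels ;00/;01 skipped at this minute). Total = 71928 + 14386 + 1501 = 87815.

87815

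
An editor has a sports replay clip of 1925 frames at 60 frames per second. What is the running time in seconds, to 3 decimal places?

32.083 seconds

Running time = 1925 × 1/60 = 385/12 s ≈ 32.083 s.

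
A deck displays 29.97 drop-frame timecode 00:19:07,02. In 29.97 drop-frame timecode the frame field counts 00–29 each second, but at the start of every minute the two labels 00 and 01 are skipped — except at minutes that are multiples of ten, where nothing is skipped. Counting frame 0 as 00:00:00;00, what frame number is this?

Complete 10-minute blocks: 1, each 17982 frames → 17982.
Remaining 9 whole minutes in the current block: 1800 + 8 × 1798 = 16184 frames.
Within the current minute: 7 × 30 + 2 − 2 = 210 (labels ;00/;01 skipped at this minute). Total = 17982 + 16184 + 210 = 34376.

34376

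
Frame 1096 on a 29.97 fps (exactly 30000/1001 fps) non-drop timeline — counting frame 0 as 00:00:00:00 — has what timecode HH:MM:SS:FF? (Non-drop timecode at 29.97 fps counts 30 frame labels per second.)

00:00:36:16

1096 ÷ 30 = 36 full seconds, remainder 16 frames.
36 s = 0 h 0 min 36 s.
Timecode: 00:00:36:16.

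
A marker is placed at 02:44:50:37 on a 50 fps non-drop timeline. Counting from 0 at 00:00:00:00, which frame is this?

Total seconds to the label: (2 × 3600 + 44 × 60 + 50) = 9890.
Frame index = 9890 × 50 + 37 = 494537.

frame 494537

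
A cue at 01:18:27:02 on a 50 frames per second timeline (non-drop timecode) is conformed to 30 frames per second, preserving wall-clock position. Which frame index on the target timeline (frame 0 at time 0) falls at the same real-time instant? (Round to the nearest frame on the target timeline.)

frame 141211

Source frame index: (1×3600 + 18×60 + 27) × 50 + 2 = 235352.
Real time: 235352 / (50) = 117676/25 s.
Target frame: (117676/25) × (30) = 706056/5 ≈ 141211.200 → 141211.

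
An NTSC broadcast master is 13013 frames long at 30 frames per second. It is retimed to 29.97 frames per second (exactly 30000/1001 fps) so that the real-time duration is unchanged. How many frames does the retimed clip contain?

Target frames = source frames × (target rate / source rate) = 13013 × (30000/1001)/(30) = 13013 × 1000/1001 = 13000.

13000 frames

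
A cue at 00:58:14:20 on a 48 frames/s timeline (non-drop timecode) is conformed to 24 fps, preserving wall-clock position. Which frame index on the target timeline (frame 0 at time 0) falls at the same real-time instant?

frame 83866

Source frame index: (0×3600 + 58×60 + 14) × 48 + 20 = 167732.
Real time: 167732 / (48) = 41933/12 s.
Target frame: (41933/12) × (24) = 83866.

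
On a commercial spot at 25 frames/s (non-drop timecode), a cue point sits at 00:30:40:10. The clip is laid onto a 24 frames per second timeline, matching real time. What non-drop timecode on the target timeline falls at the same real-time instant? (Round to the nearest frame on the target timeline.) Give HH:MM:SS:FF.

00:30:40:10

Source frame index: (0×3600 + 30×60 + 40) × 25 + 10 = 46010.
Real time: 46010 / (25) = 9202/5 s.
Target frame: (9202/5) × (24) = 220848/5 ≈ 44169.600 → 44170.
At 24 labels/s: frame 44170 → 00:30:40:10.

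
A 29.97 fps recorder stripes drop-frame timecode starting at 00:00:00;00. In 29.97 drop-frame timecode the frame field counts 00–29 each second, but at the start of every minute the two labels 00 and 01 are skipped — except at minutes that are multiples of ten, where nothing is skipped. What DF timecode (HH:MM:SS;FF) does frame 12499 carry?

00:06:57;01

Each 10-minute DF block holds 10 × 60 × 30 − 9 × 2 = 17982 frames. 12499 ÷ 17982 → 0 full blocks, remainder 12499.
Within the partial block the first minute is 1800 frames and each further minute 1798, so 6 further minute boundaries passed. Total skipped labels = 18 × 0 + 2 × 6 = 12.
Non-drop label index = 12499 + 12 = 12511; at 30 labels/s that is 00:06:57:01, i.e. DF 00:06:57;01.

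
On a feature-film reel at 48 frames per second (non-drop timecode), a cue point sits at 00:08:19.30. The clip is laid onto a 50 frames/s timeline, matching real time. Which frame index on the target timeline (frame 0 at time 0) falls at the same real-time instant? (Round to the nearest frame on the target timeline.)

frame 24981

Source frame index: (0×3600 + 8×60 + 19) × 48 + 30 = 23982.
Real time: 23982 / (48) = 3997/8 s.
Target frame: (3997/8) × (50) = 99925/4 ≈ 24981.250 → 24981.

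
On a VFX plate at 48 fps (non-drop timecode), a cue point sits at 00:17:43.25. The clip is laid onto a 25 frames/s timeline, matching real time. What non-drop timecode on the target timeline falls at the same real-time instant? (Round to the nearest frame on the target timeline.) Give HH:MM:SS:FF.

00:17:43:13

Source frame index: (0×3600 + 17×60 + 43) × 48 + 25 = 51049.
Real time: 51049 / (48) = 51049/48 s.
Target frame: (51049/48) × (25) = 1276225/48 ≈ 26588.021 → 26588.
At 25 labels/s: frame 26588 → 00:17:43:13.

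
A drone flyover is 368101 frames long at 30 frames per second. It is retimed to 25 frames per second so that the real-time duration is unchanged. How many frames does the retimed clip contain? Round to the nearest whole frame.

Frames at target rate = 368101 × (25) / (30) = 1840505/6 ≈ 306750.833.
Nearest whole frame: 306751.

306751 frames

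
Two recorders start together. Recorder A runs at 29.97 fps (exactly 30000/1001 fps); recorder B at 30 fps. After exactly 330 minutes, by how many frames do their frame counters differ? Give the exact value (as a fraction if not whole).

54000/91 frames

330 min = 19800 s.
A emits 30000/1001 × 19800 = 54000000/91 frames; B emits 30 × 19800 = 594000.
Difference = 54000/91 frames (≈ 593.4066); B is ahead of A.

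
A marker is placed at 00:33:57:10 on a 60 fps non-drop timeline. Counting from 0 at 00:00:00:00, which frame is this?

122230

Total seconds to the label: (0 × 3600 + 33 × 60 + 57) = 2037.
Frame index = 2037 × 60 + 10 = 122230.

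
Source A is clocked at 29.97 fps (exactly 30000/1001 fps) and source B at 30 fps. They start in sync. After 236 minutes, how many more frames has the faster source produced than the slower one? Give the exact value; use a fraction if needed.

424800/1001 frames

236 min = 14160 s.
A emits 30000/1001 × 14160 = 424800000/1001 frames; B emits 30 × 14160 = 424800.
Difference = 424800/1001 frames (≈ 424.3756); B is ahead of A.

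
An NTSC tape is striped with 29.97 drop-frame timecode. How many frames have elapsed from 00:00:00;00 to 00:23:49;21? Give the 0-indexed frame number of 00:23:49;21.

Complete 10-minute blocks: 2, each 17982 frames → 35964.
Remaining 3 whole minutes in the current block: 1800 + 2 × 1798 = 5396 frames.
Within the current minute: 49 × 30 + 21 − 2 = 1489 (labels ;00/;01 skipped at this minute). Total = 35964 + 5396 + 1489 = 42849.

42849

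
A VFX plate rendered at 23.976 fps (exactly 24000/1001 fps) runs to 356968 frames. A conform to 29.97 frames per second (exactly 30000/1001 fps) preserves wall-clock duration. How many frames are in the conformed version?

Frames at target rate = 356968 × (30000/1001) / (24000/1001) = 446210.

446210 frames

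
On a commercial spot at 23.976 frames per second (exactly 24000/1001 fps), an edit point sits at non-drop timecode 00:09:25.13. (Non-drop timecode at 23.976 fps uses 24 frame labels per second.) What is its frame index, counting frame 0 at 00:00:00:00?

13573

Total seconds to the label: (0 × 3600 + 9 × 60 + 25) = 565.
Frame index = 565 × 24 + 13 = 13573.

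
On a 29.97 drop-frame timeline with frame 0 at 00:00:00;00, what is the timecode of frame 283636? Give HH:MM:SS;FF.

02:37:44;00

Ten DF minutes hold 17982 frames, so frame 283636 lies in block 15 (frames 269730–287711) with 13906 frames into that block.
The block's first minute is 1800 frames and the rest 1798 each; 13906 frames reaches minute 7, so 15 × 18 + 7 × 2 = 284 labels have been skipped so far.
Adding those back, label number 283636 + 284 = 283920 at 30 labels/s is 9464 s + 0 f = 2 h 37 min 44 s frame 0, i.e. 02:37:44;00.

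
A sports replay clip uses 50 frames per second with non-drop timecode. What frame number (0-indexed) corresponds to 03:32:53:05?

Total seconds to the label: (3 × 3600 + 32 × 60 + 53) = 12773.
Frame index = 12773 × 50 + 5 = 638655.

frame 638655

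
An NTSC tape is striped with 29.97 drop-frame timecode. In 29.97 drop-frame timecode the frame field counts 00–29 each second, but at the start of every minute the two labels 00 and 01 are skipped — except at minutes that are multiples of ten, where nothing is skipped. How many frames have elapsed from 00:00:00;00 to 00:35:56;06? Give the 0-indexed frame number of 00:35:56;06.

As if non-drop at 30 labels/s: (0 × 3600 + 35 × 60 + 56) × 30 + 6 = 64686.
Minute boundaries passed: 35; those not divisible by 10: 35 − 3 = 32; dropped labels = 2 × 32 = 64.
Actual frame index = 64686 − 64 = 64622.

64622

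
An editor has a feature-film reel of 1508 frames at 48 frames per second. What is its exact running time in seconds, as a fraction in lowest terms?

Running time = 1508 ÷ (48) = 1508 × 1/48 = 377/12 s.

377/12 seconds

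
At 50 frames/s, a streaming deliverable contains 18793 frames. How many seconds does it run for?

Running time = 18793 / (50) = 375.86 s.

375.86 seconds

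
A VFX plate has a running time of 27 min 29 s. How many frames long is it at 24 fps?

39576 frames

27 min 29 s = 1649 s.
Frames = 1649 × 24 = 39576.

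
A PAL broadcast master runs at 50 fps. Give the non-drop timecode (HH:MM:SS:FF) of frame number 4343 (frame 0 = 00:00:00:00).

4343 ÷ 50 = 86 full seconds, remainder 43 frames.
86 s = 0 h 1 min 26 s.
Timecode: 00:01:26:43.

00:01:26:43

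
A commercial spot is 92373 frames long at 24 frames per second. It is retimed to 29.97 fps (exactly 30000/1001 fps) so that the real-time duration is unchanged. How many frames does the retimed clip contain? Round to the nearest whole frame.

115351 frames

Frames at target rate = 92373 × (30000/1001) / (24) = 115466250/1001 ≈ 115350.899.
Nearest whole frame: 115351.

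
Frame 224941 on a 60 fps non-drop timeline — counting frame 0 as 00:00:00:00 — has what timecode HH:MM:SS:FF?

224941 ÷ 60 = 3749 full seconds, remainder 1 frame.
3749 s = 1 h 2 min 29 s.
Timecode: 01:02:29:01.

01:02:29:01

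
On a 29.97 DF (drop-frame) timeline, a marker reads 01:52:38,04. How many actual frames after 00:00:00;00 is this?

202542

As if non-drop at 30 labels/s: (1 × 3600 + 52 × 60 + 38) × 30 + 4 = 202744.
Minute boundaries passed: 112; those not divisible by 10: 112 − 11 = 101; dropped labels = 2 × 101 = 202.
Actual frame index = 202744 − 202 = 202542.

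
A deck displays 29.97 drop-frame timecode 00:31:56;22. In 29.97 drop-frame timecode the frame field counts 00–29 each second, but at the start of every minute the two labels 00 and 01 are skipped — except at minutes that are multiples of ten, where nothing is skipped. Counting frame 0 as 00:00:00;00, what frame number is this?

Complete 10-minute blocks: 3, each 17982 frames → 53946.
Remaining 1 whole minute in the current block: 1800 + 0 × 1798 = 1800 frames.
Within the current minute: 56 × 30 + 22 − 2 = 1700 (labels ;00/;01 skipped at this minute). Total = 53946 + 1800 + 1700 = 57446.

57446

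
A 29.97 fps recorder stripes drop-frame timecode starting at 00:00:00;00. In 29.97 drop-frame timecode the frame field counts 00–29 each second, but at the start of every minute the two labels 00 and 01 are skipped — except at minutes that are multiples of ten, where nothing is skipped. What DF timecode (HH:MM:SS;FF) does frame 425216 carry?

Ten DF minutes hold 17982 frames, so frame 425216 lies in block 23 (frames 413586–431567) with 11630 frames into that block.
The block's first minute is 1800 frames and the rest 1798 each; 11630 frames reaches minute 6, so 23 × 18 + 6 × 2 = 426 labels have been skipped so far.
Adding those back, label number 425216 + 426 = 425642 at 30 labels/s is 14188 s + 2 f = 3 h 56 min 28 s frame 2, i.e. 03:56:28;02.

03:56:28;02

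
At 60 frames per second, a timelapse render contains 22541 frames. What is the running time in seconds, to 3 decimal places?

375.683 seconds

Running time = 22541 × 1/60 = 22541/60 s ≈ 375.683 s.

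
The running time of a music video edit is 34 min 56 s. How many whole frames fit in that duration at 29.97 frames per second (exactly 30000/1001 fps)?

62817 frames

34 min 56 s = 2096 s.
Frames = 2096 × 30000/1001 = 62880000/1001 ≈ 62817.1828.
Complete frames: 62817.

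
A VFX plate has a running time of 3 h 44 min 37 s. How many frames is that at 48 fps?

3 h 44 min 37 s = 13477 s.
Frames = 13477 × 48 = 646896.

646896 frames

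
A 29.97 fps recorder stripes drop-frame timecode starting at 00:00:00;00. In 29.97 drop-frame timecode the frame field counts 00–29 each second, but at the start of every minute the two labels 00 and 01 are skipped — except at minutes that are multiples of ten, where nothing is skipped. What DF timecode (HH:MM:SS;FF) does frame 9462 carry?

Each 10-minute DF block holds 10 × 60 × 30 − 9 × 2 = 17982 frames. 9462 ÷ 17982 → 0 full blocks, remainder 9462.
Within the partial block the first minute is 1800 frames and each further minute 1798, so 5 further minute boundaries passed. Total skipped labels = 18 × 0 + 2 × 5 = 10.
Non-drop label index = 9462 + 10 = 9472; at 30 labels/s that is 00:05:15:22, i.e. DF 00:05:15;22.

00:05:15;22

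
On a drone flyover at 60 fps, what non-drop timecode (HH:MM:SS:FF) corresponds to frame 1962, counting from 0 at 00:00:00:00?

00:00:32:42

1962 ÷ 60 = 32 full seconds, remainder 42 frames.
32 s = 0 h 0 min 32 s.
Timecode: 00:00:32:42.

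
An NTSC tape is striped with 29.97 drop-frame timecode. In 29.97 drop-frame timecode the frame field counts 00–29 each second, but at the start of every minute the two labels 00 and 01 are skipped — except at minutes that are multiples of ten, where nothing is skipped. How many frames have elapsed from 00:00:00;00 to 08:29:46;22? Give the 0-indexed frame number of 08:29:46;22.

As if non-drop at 30 labels/s: (8 × 3600 + 29 × 60 + 46) × 30 + 22 = 917602.
Minute boundaries passed: 509; those not divisible by 10: 509 − 50 = 459; dropped labels = 2 × 459 = 918.
Actual frame index = 917602 − 918 = 916684.

916684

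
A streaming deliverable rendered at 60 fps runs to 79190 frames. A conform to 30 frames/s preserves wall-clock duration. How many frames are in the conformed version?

Target frames = source frames × (target rate / source rate) = 79190 × (30)/(60) = 79190 × 1/2 = 39595.

39595 frames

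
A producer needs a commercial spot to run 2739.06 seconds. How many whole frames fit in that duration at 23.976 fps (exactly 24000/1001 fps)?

65671 frames

Frames = 2739.06 × 24000/1001 = 65737440/1001 ≈ 65671.7682.
Complete frames: 65671.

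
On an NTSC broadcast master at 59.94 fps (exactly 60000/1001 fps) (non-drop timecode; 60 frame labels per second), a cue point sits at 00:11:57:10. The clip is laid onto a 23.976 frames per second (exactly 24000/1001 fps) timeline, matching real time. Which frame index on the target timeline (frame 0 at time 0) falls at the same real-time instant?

Source frame index: (0×3600 + 11×60 + 57) × 60 + 10 = 43030.
Real time: 43030 / (60000/1001) = 4307303/6000 s.
Target frame: (4307303/6000) × (24000/1001) = 17212.

frame 17212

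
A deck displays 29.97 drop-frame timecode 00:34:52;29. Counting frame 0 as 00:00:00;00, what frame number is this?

As if non-drop at 30 labels/s: (0 × 3600 + 34 × 60 + 52) × 30 + 29 = 62789.
Minute boundaries passed: 34; those not divisible by 10: 34 − 3 = 31; dropped labels = 2 × 31 = 62.
Actual frame index = 62789 − 62 = 62727.

62727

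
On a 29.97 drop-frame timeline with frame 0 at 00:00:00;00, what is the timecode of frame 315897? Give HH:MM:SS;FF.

02:55:40;13

Ten DF minutes hold 17982 frames, so frame 315897 lies in block 17 (frames 305694–323675) with 10203 frames into that block.
The block's first minute is 1800 frames and the rest 1798 each; 10203 frames reaches minute 5, so 17 × 18 + 5 × 2 = 316 labels have been skipped so far.
Adding those back, label number 315897 + 316 = 316213 at 30 labels/s is 10540 s + 13 f = 2 h 55 min 40 s frame 13, i.e. 02:55:40;13.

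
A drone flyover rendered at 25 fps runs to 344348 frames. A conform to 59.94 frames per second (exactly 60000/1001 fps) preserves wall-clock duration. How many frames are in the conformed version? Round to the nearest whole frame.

825610 frames

Frames at target rate = 344348 × (60000/1001) / (25) = 826435200/1001 ≈ 825609.590.
Nearest whole frame: 825610.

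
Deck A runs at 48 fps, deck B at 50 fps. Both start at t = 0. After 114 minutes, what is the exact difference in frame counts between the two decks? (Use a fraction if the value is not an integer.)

13680 frames

114 min = 6840 s.
A emits 48 × 6840 = 328320 frames; B emits 50 × 6840 = 342000.
Difference = 13680 frames; B is ahead of A.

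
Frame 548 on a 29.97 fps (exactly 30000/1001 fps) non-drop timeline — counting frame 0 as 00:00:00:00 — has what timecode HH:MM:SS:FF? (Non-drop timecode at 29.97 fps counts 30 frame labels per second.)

548 ÷ 30 = 18 full seconds, remainder 8 frames.
18 s = 0 h 0 min 18 s.
Timecode: 00:00:18:08.

00:00:18:08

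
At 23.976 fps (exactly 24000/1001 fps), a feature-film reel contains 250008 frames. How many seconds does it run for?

10427.417 seconds

Running time = 250008 / (24000/1001) = 10427.417 s.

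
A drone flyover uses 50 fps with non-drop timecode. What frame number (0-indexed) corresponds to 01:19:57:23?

Total seconds to the label: (1 × 3600 + 19 × 60 + 57) = 4797.
Frame index = 4797 × 50 + 23 = 239873.

239873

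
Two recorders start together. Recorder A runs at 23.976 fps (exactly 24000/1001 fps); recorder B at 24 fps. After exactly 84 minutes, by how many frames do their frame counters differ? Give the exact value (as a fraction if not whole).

17280/143 frames

84 min = 5040 s.
A emits 24000/1001 × 5040 = 17280000/143 frames; B emits 24 × 5040 = 120960.
Difference = 17280/143 frames (≈ 120.8392); B is ahead of A.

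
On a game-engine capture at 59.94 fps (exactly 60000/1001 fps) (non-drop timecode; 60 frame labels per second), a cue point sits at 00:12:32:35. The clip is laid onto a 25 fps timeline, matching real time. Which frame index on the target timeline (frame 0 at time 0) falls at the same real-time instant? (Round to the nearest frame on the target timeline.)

frame 18833

Source frame index: (0×3600 + 12×60 + 32) × 60 + 35 = 45155.
Real time: 45155 / (60000/1001) = 9040031/12000 s.
Target frame: (9040031/12000) × (25) = 9040031/480 ≈ 18833.398 → 18833.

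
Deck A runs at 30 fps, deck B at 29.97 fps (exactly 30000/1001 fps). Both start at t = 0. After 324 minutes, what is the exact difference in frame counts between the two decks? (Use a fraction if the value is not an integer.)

324 min = 19440 s.
A emits 30 × 19440 = 583200 frames; B emits 30000/1001 × 19440 = 583200000/1001.
Difference = 583200/1001 frames (≈ 582.6174); B is behind A.

583200/1001 frames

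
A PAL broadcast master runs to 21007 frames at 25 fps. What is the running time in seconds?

Running time = 21007 / (25) = 840.28 s.

840.28 seconds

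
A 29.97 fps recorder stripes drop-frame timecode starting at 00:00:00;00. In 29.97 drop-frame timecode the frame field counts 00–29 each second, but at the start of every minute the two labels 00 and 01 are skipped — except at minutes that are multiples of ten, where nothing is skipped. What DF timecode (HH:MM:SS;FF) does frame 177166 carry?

01:38:31;14

Ten DF minutes hold 17982 frames, so frame 177166 lies in block 9 (frames 161838–179819) with 15328 frames into that block.
The block's first minute is 1800 frames and the rest 1798 each; 15328 frames reaches minute 8, so 9 × 18 + 8 × 2 = 178 labels have been skipped so far.
Adding those back, label number 177166 + 178 = 177344 at 30 labels/s is 5911 s + 14 f = 1 h 38 min 31 s frame 14, i.e. 01:38:31;14.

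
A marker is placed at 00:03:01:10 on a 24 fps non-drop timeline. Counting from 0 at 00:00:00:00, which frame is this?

4354

Total seconds to the label: (0 × 3600 + 3 × 60 + 1) = 181.
Frame index = 181 × 24 + 10 = 4354.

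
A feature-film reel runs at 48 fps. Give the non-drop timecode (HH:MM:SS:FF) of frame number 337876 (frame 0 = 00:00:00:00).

01:57:19:04

337876 ÷ 48 = 7039 full seconds, remainder 4 frames.
7039 s = 1 h 57 min 19 s.
Timecode: 01:57:19:04.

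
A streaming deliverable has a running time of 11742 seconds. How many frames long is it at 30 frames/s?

352260 frames

Frames = 11742 × 30 = 352260.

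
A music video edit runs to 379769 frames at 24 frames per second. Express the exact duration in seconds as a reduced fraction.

Running time = 379769 ÷ (24) = 379769 × 1/24 = 379769/24 s.

379769/24 seconds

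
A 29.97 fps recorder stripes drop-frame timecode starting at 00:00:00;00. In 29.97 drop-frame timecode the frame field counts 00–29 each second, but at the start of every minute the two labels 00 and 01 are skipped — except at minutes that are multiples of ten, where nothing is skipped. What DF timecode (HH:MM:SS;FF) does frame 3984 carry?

00:02:12;28

Ten DF minutes hold 17982 frames, so frame 3984 lies in block 0 (frames 0–17981) with 3984 frames into that block.
The block's first minute is 1800 frames and the rest 1798 each; 3984 frames reaches minute 2, so 0 × 18 + 2 × 2 = 4 labels have been skipped so far.
Adding those back, label number 3984 + 4 = 3988 at 30 labels/s is 132 s + 28 f = 0 h 2 min 12 s frame 28, i.e. 00:02:12;28.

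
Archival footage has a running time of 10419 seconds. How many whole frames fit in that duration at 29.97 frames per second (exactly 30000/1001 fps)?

Frames = 10419 × 30000/1001 = 312570000/1001 ≈ 312257.7423.
Complete frames: 312257.

312257 frames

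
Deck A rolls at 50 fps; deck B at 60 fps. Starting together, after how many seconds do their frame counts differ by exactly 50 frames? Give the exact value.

5 seconds

The gap grows by |60 − 50| = 10 frames per second.
Time for a 50-frame gap: 50 ÷ (10) = 5 s.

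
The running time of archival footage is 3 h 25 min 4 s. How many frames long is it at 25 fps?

3 h 25 min 4 s = 12304 s.
Frames = 12304 × 25 = 307600.

307600 frames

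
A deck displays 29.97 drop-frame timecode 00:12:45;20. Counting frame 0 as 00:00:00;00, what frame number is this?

As if non-drop at 30 labels/s: (0 × 3600 + 12 × 60 + 45) × 30 + 20 = 22970.
Minute boundaries passed: 12; those not divisible by 10: 12 − 1 = 11; dropped labels = 2 × 11 = 22.
Actual frame index = 22970 − 22 = 22948.

22948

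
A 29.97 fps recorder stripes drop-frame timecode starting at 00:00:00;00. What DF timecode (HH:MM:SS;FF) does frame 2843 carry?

00:01:34;25

Ten DF minutes hold 17982 frames, so frame 2843 lies in block 0 (frames 0–17981) with 2843 frames into that block.
The block's first minute is 1800 frames and the rest 1798 each; 2843 frames reaches minute 1, so 0 × 18 + 1 × 2 = 2 labels have been skipped so far.
Adding those back, label number 2843 + 2 = 2845 at 30 labels/s is 94 s + 25 f = 0 h 1 min 34 s frame 25, i.e. 00:01:34;25.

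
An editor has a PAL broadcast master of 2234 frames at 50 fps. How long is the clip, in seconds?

Running time = 2234 / (50) = 44.68 s.

44.68 seconds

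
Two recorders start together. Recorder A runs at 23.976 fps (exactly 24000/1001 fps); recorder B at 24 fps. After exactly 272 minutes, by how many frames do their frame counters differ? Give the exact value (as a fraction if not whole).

391680/1001 frames

272 min = 16320 s.
A emits 24000/1001 × 16320 = 391680000/1001 frames; B emits 24 × 16320 = 391680.
Difference = 391680/1001 frames (≈ 391.2887); B is ahead of A.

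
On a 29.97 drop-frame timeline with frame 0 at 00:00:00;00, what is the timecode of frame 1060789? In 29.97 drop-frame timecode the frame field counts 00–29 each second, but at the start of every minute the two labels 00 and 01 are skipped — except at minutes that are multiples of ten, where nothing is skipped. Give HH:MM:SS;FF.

Ten DF minutes hold 17982 frames, so frame 1060789 lies in block 58 (frames 1042956–1060937) with 17833 frames into that block.
The block's first minute is 1800 frames and the rest 1798 each; 17833 frames reaches minute 9, so 58 × 18 + 9 × 2 = 1062 labels have been skipped so far.
Adding those back, label number 1060789 + 1062 = 1061851 at 30 labels/s is 35395 s + 1 f = 9 h 49 min 55 s frame 1, i.e. 09:49:55;01.

09:49:55;01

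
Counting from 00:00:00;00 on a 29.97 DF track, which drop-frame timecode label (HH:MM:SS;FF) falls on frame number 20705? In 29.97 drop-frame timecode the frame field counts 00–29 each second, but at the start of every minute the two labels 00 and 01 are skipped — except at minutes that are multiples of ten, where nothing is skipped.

00:11:30;25

Each 10-minute DF block holds 10 × 60 × 30 − 9 × 2 = 17982 frames. 20705 ÷ 17982 → 1 full block, remainder 2723.
Within the partial block the first minute is 1800 frames and each further minute 1798, so 1 further minute boundary passed. Total skipped labels = 18 × 1 + 2 × 1 = 20.
Non-drop label index = 20705 + 20 = 20725; at 30 labels/s that is 00:11:30:25, i.e. DF 00:11:30;25.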